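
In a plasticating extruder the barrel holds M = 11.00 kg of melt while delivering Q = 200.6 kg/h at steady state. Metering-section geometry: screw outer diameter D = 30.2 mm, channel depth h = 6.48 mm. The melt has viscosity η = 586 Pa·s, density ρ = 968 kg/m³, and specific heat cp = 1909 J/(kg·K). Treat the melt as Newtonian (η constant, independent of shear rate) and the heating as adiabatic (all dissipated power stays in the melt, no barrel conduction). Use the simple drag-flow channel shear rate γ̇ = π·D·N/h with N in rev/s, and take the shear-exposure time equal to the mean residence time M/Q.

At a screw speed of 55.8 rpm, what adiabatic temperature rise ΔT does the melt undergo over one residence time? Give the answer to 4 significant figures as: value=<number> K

Throughput in SI: Q_s = 200.6 kg/h ÷ 3600 s/h = 0.0557222 kg/s
Mean residence time: t_res = M/Q_s = 11.00 kg / 0.0557222 kg/s = 197.408 s
Convert to SI: D = 0.0302 m, h = 0.00648 m, N = 55.8/60 = 0.93 rev/s
γ̇ = π D N / h = (π)(0.0302)(0.93) / 0.00648 = 13.6165 s⁻¹
ΔT = η·γ̇²·t_res / (ρ·cp) = 586 · (13.6165)² · 197.408 / (968 · 1909) = 11.6067 K

value=11.61 K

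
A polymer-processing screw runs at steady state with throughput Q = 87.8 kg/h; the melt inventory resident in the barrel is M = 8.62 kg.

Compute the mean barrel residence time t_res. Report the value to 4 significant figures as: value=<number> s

Convert throughput: Q = 87.8 kg/h = 87.8/3600 = 0.0243889 kg/s
t_res = M / Q_s = 8.62 ÷ 0.0243889 = 353.44 s

value=353.4 s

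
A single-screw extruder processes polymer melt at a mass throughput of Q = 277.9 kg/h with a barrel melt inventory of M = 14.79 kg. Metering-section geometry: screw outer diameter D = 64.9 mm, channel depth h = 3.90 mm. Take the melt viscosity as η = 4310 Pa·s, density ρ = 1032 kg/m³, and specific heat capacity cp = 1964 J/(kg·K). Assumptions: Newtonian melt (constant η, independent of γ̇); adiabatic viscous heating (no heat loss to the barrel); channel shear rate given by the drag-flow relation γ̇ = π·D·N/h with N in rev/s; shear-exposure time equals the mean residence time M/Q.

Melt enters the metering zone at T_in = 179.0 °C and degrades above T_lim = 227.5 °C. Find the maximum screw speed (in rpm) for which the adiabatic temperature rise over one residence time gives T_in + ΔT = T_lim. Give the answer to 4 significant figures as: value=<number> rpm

Convert throughput: Q = 277.9 kg/h = 277.9/3600 = 0.0771944 kg/s
t_res = M / Q_s = 14.79 / 0.0771944 = 191.594 s
Geometry in SI: D = 64.9 mm → 0.0649 m, h = 3.90 mm → 0.0039 m
Allowable rise: ΔT_a = T_lim − T_in = 227.5 − 179.0 = 48.5 K
γ̇_max² = ΔT_a·ρ·cp / (η·t_res) = [48.5 × 1032 × 1964] / [4310 × 191.594] = 119.043 s⁻²
γ̇_max = √119.043 = 10.9107 s⁻¹
N_max = γ̇_max h / (πD) = 10.9107·0.0039/(π·0.0649) = 0.2087 rev/s → ×60 = 12.522 rpm

value=12.52 rpm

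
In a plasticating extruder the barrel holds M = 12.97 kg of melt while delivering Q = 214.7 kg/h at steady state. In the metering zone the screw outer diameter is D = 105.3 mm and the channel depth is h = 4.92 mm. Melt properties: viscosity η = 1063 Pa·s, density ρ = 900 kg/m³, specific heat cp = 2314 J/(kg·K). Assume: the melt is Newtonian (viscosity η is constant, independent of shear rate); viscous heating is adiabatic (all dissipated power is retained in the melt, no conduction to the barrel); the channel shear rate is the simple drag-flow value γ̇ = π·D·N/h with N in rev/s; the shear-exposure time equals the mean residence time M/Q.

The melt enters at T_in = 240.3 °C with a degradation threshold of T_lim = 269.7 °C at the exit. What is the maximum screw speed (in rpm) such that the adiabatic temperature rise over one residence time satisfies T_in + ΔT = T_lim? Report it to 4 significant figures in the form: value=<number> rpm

Throughput in SI: Q_s = 214.7 kg/h ÷ 3600 s/h = 0.0596389 kg/s
Mean residence time: t_res = M/Q_s = 12.97 kg / 0.0596389 kg/s = 217.476 s
Convert to metres: D = 0.1053 m, h = 0.00492 m
ΔT_a = T_lim − T_in = 269.7 °C − 240.3 °C = 29.4 K
γ̇_max² = ΔT_a·ρ·cp / (η·t_res) = [29.4 × 900 × 2314] / [1063 × 217.476] = 264.856 s⁻²
γ̇_max = √264.856 = 16.2744 s⁻¹
Solve γ̇ = πDN/h for N: N_max = γ̇_max·h/(π·D) = 16.2744 × 0.00492 / (π × 0.1053) = 0.242042 rev/s = 14.5225 rpm

value=14.52 rpm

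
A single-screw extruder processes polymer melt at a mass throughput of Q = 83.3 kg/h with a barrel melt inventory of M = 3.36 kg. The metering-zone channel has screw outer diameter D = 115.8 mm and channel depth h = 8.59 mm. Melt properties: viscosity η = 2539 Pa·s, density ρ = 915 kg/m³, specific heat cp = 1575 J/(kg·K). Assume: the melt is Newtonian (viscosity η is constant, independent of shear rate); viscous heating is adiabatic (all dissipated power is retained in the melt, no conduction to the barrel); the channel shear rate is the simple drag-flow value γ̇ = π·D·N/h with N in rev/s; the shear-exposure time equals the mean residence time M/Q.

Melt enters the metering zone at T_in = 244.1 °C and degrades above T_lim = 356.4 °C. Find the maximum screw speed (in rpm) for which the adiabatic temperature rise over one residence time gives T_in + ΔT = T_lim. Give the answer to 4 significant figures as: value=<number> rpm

Convert throughput: Q = 83.3 kg/h = 83.3/3600 = 0.0231389 kg/s
t_res = M / Q_s = 3.36 ÷ 0.0231389 = 145.21 s
Convert to metres: D = 0.1158 m, h = 0.00859 m
Allowable rise: ΔT_a = T_lim − T_in = 356.4 − 244.1 = 112.3 K
Invert ΔT = ηγ̇²t_res/(ρcp) for γ̇: γ̇_max² = ΔT_a ρ cp / (η t_res) = 112.3·915·1575 / (2539·145.21) = 438.957 s⁻²
Take the square root: γ̇_max = √(438.957) = 20.9513 s⁻¹
Solve γ̇ = πDN/h for N: N_max = γ̇_max·h/(π·D) = 20.9513 × 0.00859 / (π × 0.1158) = 0.494704 rev/s = 29.6823 rpm

value=29.68 rpm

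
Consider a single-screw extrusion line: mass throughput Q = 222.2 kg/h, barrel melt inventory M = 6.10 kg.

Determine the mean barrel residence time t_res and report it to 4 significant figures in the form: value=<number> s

Convert throughput: Q = 222.2 kg/h = 222.2/3600 = 0.0617222 kg/s
t_res = M / Q_s = 6.10 / 0.0617222 = 98.8299 s

value=98.83 s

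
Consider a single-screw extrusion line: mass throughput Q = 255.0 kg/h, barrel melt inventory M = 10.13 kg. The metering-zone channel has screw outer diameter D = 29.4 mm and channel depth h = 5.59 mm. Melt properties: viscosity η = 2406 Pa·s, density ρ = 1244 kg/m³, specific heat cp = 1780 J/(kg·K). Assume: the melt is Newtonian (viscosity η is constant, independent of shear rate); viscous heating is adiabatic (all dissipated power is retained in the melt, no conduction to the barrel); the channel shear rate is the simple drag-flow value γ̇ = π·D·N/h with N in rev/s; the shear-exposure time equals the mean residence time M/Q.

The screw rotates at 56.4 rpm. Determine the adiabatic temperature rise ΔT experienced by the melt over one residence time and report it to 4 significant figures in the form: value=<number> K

value=37.48 K

Throughput in SI: Q_s = 255.0 kg/h ÷ 3600 s/h = 0.0708333 kg/s
t_res = M / Q_s = 10.13 / 0.0708333 = 143.012 s
Convert to SI: D = 0.0294 m, h = 0.00559 m, N = 56.4/60 = 0.94 rev/s
γ̇ = π·D·N / h = π · 0.0294 · 0.94 / 0.00559 = 15.5315 s⁻¹
Adiabatic rise: ΔT = η γ̇² t_res / (ρ cp) = 2406·(15.5315)²·143.012 / (1244·1780) = 37.4847 K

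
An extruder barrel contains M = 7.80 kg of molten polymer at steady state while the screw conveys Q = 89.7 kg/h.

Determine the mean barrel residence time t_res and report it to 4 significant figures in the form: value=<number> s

value=313.0 s

Q_s = Q / 3600 = 89.7 / 3600 = 0.0249167 kg/s
t_res = M / Q_s = 7.80 ÷ 0.0249167 = 313.043 s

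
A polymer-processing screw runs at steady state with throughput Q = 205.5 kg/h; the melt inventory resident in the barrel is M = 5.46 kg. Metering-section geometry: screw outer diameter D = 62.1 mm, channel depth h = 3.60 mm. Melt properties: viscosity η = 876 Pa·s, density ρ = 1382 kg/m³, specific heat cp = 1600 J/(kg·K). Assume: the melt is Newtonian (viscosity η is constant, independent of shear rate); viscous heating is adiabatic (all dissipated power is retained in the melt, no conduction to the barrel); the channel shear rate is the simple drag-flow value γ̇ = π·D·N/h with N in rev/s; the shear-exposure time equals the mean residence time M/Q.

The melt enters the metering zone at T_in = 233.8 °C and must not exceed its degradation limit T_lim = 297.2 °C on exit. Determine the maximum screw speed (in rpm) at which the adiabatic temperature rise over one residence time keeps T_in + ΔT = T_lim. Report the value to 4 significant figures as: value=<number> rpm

Throughput in SI: Q_s = 205.5 kg/h ÷ 3600 s/h = 0.0570833 kg/s
t_res = M / Q_s = 5.46 ÷ 0.0570833 = 95.6496 s
Convert to metres: D = 0.0621 m, h = 0.0036 m
ΔT_a = T_lim − T_in = 297.2 − 233.8 = 63.4 K
γ̇_max² = ΔT_a·ρ·cp/(η·t_res) = 63.4·1382·1600/(876·95.6496) = 1673.13 s⁻²
Take the square root: γ̇_max = √(1673.13) = 40.9039 s⁻¹
N_max = γ̇_max h / (πD) = 40.9039·0.0036/(π·0.0621) = 0.75479 rev/s → ×60 = 45.2874 rpm

value=45.29 rpm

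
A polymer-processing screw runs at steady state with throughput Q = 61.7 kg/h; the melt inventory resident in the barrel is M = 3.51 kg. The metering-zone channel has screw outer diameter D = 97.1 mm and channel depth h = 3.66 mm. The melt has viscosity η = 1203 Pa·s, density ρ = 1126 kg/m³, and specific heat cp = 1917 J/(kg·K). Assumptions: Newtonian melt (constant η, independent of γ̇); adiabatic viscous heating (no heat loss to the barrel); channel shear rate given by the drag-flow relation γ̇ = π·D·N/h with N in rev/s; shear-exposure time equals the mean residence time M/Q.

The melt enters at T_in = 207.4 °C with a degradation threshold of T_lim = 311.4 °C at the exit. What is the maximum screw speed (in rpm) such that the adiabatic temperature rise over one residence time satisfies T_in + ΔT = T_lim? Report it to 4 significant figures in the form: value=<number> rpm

value=21.73 rpm

Q_s = Q / 3600 = 61.7 / 3600 = 0.0171389 kg/s
t_res = M / Q_s = 3.51 / 0.0171389 = 204.797 s
Geometry in SI: D = 97.1 mm → 0.0971 m, h = 3.66 mm → 0.00366 m
ΔT_a = T_lim − T_in = 311.4 °C − 207.4 °C = 104 K
γ̇_max² = ΔT_a·ρ·cp / (η·t_res) = [104 × 1126 × 1917] / [1203 × 204.797] = 911.179 s⁻²
γ̇_max = sqrt(911.179) = 30.1857 s⁻¹
N_max = γ̇_max h / (πD) = 30.1857·0.00366/(π·0.0971) = 0.362171 rev/s → ×60 = 21.7303 rpm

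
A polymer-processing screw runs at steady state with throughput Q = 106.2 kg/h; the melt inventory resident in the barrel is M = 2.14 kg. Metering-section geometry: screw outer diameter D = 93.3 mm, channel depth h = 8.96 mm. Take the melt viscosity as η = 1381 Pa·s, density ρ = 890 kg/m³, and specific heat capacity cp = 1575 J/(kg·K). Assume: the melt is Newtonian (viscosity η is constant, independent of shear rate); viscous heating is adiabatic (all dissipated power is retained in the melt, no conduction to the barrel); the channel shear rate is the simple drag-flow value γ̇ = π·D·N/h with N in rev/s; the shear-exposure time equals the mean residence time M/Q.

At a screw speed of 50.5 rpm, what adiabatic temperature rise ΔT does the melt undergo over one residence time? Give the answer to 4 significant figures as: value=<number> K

Throughput in SI: Q_s = 106.2 kg/h ÷ 3600 s/h = 0.0295 kg/s
t_res = M / Q_s = 2.14 ÷ 0.0295 = 72.5424 s
Convert to SI: D = 0.0933 m, h = 0.00896 m, N = 50.5/60 = 0.841667 rev/s
γ̇ = π D N / h = (π)(0.0933)(0.841667) / 0.00896 = 27.5336 s⁻¹
Adiabatic rise: ΔT = η γ̇² t_res / (ρ cp) = 1381·(27.5336)²·72.5424 / (890·1575) = 54.1804 K

value=54.18 K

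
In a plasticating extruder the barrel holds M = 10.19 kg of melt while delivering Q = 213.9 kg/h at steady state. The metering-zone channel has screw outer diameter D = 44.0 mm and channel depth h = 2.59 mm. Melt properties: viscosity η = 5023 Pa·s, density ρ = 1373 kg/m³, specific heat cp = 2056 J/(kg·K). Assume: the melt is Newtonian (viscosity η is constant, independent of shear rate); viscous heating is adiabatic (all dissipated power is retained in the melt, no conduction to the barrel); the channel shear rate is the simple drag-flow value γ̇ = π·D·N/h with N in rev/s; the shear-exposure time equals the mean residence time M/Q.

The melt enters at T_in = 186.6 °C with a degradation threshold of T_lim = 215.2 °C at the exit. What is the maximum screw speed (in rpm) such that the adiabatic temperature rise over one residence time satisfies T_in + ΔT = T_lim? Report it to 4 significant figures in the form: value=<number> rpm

Convert throughput: Q = 213.9 kg/h = 213.9/3600 = 0.0594167 kg/s
Mean residence time: t_res = M/Q_s = 10.19 kg / 0.0594167 kg/s = 171.501 s
D = 44.0 mm = 0.044 m;  h = 2.59 mm = 0.00259 m
Allowable rise: ΔT_a = T_lim − T_in = 215.2 − 186.6 = 28.6 K
Invert ΔT = ηγ̇²t_res/(ρcp) for γ̇: γ̇_max² = ΔT_a ρ cp / (η t_res) = 28.6·1373·2056 / (5023·171.501) = 93.7196 s⁻²
γ̇_max = √93.7196 = 9.68089 s⁻¹
N_max = γ̇_max h / (πD) = 9.68089·0.00259/(π·0.044) = 0.18139 rev/s → ×60 = 10.8834 rpm

value=10.88 rpm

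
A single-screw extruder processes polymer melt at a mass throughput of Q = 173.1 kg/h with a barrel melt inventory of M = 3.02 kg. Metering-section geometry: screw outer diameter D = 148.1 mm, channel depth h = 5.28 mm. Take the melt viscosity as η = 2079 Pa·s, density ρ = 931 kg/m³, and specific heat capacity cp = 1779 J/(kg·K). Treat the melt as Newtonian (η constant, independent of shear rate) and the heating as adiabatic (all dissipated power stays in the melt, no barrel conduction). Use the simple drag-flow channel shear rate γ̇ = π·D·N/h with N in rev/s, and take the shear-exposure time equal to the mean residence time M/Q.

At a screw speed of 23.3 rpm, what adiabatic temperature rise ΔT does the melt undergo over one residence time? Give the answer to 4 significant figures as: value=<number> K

Throughput in SI: Q_s = 173.1 kg/h ÷ 3600 s/h = 0.0480833 kg/s
t_res = M / Q_s = 3.02 ÷ 0.0480833 = 62.8076 s
Convert to SI: D = 0.1481 m, h = 0.00528 m, N = 23.3/60 = 0.388333 rev/s
γ̇ = π·D·N / h = π · 0.1481 · 0.388333 / 0.00528 = 34.2197 s⁻¹
Adiabatic rise: ΔT = η γ̇² t_res / (ρ cp) = 2079·(34.2197)²·62.8076 / (931·1779) = 92.3193 K

value=92.32 K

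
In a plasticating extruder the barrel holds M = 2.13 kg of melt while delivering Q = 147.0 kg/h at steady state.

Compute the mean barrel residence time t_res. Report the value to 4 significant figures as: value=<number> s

value=52.16 s

Q_s = Q / 3600 = 147.0 / 3600 = 0.0408333 kg/s
t_res = M / Q_s = 2.13 ÷ 0.0408333 = 52.1633 s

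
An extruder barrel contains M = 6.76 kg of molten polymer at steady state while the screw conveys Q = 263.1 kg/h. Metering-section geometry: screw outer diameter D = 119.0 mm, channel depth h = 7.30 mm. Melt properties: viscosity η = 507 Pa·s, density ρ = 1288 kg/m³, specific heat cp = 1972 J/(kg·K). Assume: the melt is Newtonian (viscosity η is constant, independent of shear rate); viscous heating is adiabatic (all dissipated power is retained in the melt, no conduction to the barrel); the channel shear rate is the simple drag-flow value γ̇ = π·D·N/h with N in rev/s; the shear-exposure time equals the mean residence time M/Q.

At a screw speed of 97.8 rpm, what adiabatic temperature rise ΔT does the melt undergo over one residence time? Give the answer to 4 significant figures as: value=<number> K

value=128.7 K

Q_s = Q / 3600 = 263.1 / 3600 = 0.0730833 kg/s
t_res = M / Q_s = 6.76 / 0.0730833 = 92.4971 s
Geometry in metres: D = 119.0 mm → 0.119 m, h = 7.30 mm → 0.0073 m; screw speed N = 97.8 rpm = 1.63 rev/s
γ̇ = π·D·N / h = π · 0.119 · 1.63 / 0.0073 = 83.476 s⁻¹
ΔT = η·γ̇²·t_res / (ρ·cp) = 507 · (83.476)² · 92.4971 / (1288 · 1972) = 128.658 K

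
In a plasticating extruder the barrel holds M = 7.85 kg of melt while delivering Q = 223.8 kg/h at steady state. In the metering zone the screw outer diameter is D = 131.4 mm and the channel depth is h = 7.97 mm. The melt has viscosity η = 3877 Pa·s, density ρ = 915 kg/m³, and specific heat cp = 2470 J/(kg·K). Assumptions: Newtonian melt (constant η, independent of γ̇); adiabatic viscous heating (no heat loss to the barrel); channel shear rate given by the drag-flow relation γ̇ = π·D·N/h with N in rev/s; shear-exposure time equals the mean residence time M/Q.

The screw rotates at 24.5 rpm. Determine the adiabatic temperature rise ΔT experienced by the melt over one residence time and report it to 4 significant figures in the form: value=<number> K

Convert throughput: Q = 223.8 kg/h = 223.8/3600 = 0.0621667 kg/s
t_res = M / Q_s = 7.85 / 0.0621667 = 126.273 s
Geometry in metres: D = 131.4 mm → 0.1314 m, h = 7.97 mm → 0.00797 m; screw speed N = 24.5 rpm = 0.408333 rev/s
Shear rate: γ̇ = πDN/h = π·0.1314·0.408333/0.00797 = 21.1496 s⁻¹
Adiabatic rise: ΔT = η γ̇² t_res / (ρ cp) = 3877·(21.1496)²·126.273 / (915·2470) = 96.8932 K

value=96.89 K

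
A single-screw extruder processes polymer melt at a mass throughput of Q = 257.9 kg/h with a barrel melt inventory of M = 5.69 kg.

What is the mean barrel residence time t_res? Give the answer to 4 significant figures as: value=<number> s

value=79.43 s

Convert throughput: Q = 257.9 kg/h = 257.9/3600 = 0.0716389 kg/s
t_res = M / Q_s = 5.69 / 0.0716389 = 79.4261 s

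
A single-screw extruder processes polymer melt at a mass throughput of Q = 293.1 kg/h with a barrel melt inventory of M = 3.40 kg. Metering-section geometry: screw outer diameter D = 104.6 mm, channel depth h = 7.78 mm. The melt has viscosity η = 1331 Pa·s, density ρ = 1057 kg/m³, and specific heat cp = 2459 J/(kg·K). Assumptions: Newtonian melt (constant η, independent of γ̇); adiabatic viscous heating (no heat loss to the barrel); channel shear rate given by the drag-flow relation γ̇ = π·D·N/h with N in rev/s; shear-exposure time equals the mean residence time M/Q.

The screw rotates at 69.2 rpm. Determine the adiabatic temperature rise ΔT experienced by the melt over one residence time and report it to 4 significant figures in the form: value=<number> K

value=50.75 K

Convert throughput: Q = 293.1 kg/h = 293.1/3600 = 0.0814167 kg/s
t_res = M / Q_s = 3.40 ÷ 0.0814167 = 41.7605 s
Geometry in metres: D = 104.6 mm → 0.1046 m, h = 7.78 mm → 0.00778 m; screw speed N = 69.2 rpm = 1.15333 rev/s
γ̇ = π·D·N / h = π · 0.1046 · 1.15333 / 0.00778 = 48.7143 s⁻¹
ΔT = η·γ̇²·t_res/(ρ·cp) = [1331 × 48.7143² × 41.7605] / [1057 × 2459] = 50.7486 K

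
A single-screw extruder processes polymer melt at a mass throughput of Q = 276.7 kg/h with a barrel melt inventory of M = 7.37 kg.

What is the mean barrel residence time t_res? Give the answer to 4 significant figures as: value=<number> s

Throughput in SI: Q_s = 276.7 kg/h ÷ 3600 s/h = 0.0768611 kg/s
t_res = M / Q_s = 7.37 / 0.0768611 = 95.8872 s

value=95.89 s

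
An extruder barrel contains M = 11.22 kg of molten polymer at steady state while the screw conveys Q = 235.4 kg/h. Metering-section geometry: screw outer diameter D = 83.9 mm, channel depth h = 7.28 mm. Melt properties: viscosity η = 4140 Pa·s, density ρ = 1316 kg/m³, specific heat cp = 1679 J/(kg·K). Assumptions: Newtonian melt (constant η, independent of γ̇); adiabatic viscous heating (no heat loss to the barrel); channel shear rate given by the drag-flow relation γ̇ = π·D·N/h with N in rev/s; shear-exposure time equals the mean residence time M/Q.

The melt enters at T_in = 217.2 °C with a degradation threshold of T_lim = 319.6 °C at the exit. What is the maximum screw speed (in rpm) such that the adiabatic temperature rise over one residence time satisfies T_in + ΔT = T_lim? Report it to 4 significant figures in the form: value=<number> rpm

value=29.58 rpm

Q_s = Q / 3600 = 235.4 / 3600 = 0.0653889 kg/s
Mean residence time: t_res = M/Q_s = 11.22 kg / 0.0653889 kg/s = 171.589 s
D = 83.9 mm = 0.0839 m;  h = 7.28 mm = 0.00728 m
ΔT_a = T_lim − T_in = 319.6 − 217.2 = 102.4 K
γ̇_max² = ΔT_a·ρ·cp/(η·t_res) = 102.4·1316·1679/(4140·171.589) = 318.506 s⁻²
Take the square root: γ̇_max = √(318.506) = 17.8467 s⁻¹
Solve γ̇ = πDN/h for N: N_max = γ̇_max·h/(π·D) = 17.8467 × 0.00728 / (π × 0.0839) = 0.492922 rev/s = 29.5753 rpm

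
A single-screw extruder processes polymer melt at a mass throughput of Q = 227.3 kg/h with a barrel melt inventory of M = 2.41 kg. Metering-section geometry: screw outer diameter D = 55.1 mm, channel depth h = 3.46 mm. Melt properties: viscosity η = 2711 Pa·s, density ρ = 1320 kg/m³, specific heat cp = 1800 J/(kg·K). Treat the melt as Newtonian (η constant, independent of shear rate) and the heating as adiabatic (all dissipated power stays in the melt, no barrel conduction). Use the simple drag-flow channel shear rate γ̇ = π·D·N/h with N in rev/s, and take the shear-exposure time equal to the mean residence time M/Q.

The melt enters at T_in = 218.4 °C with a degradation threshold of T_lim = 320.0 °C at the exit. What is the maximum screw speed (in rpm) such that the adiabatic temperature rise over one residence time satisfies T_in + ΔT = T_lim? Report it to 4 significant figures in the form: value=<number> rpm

value=57.93 rpm

Throughput in SI: Q_s = 227.3 kg/h ÷ 3600 s/h = 0.0631389 kg/s
t_res = M / Q_s = 2.41 ÷ 0.0631389 = 38.1698 s
Convert to metres: D = 0.0551 m, h = 0.00346 m
Allowable rise: ΔT_a = T_lim − T_in = 320.0 − 218.4 = 101.6 K
γ̇_max² = ΔT_a·ρ·cp/(η·t_res) = 101.6·1320·1800/(2711·38.1698) = 2332.87 s⁻²
γ̇_max = sqrt(2332.87) = 48.2998 s⁻¹
N_max = γ̇_max h / (πD) = 48.2998·0.00346/(π·0.0551) = 0.965428 rev/s → ×60 = 57.9257 rpm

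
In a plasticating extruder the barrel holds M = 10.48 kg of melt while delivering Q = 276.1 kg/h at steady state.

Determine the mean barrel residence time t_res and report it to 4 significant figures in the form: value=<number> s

Convert throughput: Q = 276.1 kg/h = 276.1/3600 = 0.0766944 kg/s
Mean residence time: t_res = M/Q_s = 10.48 kg / 0.0766944 kg/s = 136.646 s

value=136.6 s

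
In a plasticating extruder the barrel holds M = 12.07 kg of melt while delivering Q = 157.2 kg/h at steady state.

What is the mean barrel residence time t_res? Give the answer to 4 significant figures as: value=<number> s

value=276.4 s

Convert throughput: Q = 157.2 kg/h = 157.2/3600 = 0.0436667 kg/s
t_res = M / Q_s = 12.07 ÷ 0.0436667 = 276.412 s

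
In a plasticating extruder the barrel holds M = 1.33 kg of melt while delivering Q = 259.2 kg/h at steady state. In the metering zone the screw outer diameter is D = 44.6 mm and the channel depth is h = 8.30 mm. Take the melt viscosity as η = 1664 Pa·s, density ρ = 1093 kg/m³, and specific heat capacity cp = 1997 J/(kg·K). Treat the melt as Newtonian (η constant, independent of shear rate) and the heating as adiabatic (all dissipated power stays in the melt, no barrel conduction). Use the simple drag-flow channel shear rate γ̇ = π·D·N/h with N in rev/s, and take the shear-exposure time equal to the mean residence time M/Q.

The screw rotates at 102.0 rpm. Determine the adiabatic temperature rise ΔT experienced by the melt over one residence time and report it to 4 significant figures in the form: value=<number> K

value=11.60 K

Convert throughput: Q = 259.2 kg/h = 259.2/3600 = 0.072 kg/s
t_res = M / Q_s = 1.33 / 0.072 = 18.4722 s
Convert to SI: D = 0.0446 m, h = 0.0083 m, N = 102.0/60 = 1.7 rev/s
γ̇ = π·D·N / h = π · 0.0446 · 1.7 / 0.0083 = 28.6983 s⁻¹
Adiabatic rise: ΔT = η γ̇² t_res / (ρ cp) = 1664·(28.6983)²·18.4722 / (1093·1997) = 11.5981 K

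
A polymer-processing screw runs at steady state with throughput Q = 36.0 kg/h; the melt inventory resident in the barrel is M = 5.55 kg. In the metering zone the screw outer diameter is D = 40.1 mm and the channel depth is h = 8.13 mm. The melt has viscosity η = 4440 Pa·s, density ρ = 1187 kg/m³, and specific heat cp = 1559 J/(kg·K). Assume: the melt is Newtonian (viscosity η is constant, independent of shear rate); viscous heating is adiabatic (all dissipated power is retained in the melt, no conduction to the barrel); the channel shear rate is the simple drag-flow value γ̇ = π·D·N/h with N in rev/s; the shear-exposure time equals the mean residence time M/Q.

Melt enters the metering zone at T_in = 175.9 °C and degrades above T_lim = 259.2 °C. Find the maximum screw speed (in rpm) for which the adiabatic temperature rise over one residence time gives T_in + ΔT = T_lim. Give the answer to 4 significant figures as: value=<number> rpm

Throughput in SI: Q_s = 36.0 kg/h ÷ 3600 s/h = 0.01 kg/s
t_res = M / Q_s = 5.55 ÷ 0.01 = 555 s
D = 40.1 mm = 0.0401 m;  h = 8.13 mm = 0.00813 m
ΔT_a = T_lim − T_in = 259.2 − 175.9 = 83.3 K
γ̇_max² = ΔT_a·ρ·cp/(η·t_res) = 83.3·1187·1559/(4440·555) = 62.5556 s⁻²
γ̇_max = √62.5556 = 7.90921 s⁻¹
N_max = γ̇_max·h / (π·D) = 7.90921 · 0.00813 / (π · 0.0401) = 0.510422 rev/s = 30.6253 rpm

value=30.63 rpm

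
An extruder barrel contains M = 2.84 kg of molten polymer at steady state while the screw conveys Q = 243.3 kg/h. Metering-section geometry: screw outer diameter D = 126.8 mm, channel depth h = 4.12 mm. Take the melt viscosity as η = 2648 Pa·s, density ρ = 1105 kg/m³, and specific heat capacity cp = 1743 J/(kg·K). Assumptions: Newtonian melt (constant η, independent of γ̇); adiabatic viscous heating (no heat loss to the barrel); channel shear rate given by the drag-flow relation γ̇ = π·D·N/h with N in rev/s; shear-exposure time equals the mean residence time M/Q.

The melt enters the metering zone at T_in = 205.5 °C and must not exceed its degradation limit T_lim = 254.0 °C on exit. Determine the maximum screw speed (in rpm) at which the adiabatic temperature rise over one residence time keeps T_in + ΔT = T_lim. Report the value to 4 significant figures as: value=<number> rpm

Throughput in SI: Q_s = 243.3 kg/h ÷ 3600 s/h = 0.0675833 kg/s
t_res = M / Q_s = 2.84 ÷ 0.0675833 = 42.0222 s
Convert to metres: D = 0.1268 m, h = 0.00412 m
Allowable rise: ΔT_a = T_lim − T_in = 254.0 − 205.5 = 48.5 K
γ̇_max² = ΔT_a·ρ·cp / (η·t_res) = [48.5 × 1105 × 1743] / [2648 × 42.0222] = 839.469 s⁻²
Take the square root: γ̇_max = √(839.469) = 28.9736 s⁻¹
N_max = γ̇_max h / (πD) = 28.9736·0.00412/(π·0.1268) = 0.299661 rev/s → ×60 = 17.9797 rpm

value=17.98 rpm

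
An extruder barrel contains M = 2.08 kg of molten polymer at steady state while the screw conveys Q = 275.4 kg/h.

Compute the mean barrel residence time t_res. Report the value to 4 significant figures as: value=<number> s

value=27.19 s

Convert throughput: Q = 275.4 kg/h = 275.4/3600 = 0.0765 kg/s
Mean residence time: t_res = M/Q_s = 2.08 kg / 0.0765 kg/s = 27.1895 s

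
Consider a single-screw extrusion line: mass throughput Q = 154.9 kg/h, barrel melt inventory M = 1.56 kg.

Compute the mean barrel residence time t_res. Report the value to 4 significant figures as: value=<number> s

value=36.26 s

Convert throughput: Q = 154.9 kg/h = 154.9/3600 = 0.0430278 kg/s
t_res = M / Q_s = 1.56 ÷ 0.0430278 = 36.2556 s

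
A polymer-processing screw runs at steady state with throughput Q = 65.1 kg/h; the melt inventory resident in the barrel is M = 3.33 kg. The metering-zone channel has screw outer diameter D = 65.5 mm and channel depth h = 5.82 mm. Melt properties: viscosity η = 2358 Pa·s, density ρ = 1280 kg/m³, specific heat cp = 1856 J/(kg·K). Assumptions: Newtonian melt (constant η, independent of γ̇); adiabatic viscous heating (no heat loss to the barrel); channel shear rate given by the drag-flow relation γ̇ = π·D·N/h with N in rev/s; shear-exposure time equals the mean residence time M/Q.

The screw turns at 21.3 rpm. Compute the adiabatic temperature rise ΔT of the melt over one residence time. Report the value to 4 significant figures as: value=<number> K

Convert throughput: Q = 65.1 kg/h = 65.1/3600 = 0.0180833 kg/s
t_res = M / Q_s = 3.33 ÷ 0.0180833 = 184.147 s
Geometry in metres: D = 65.5 mm → 0.0655 m, h = 5.82 mm → 0.00582 m; screw speed N = 21.3 rpm = 0.355 rev/s
γ̇ = π D N / h = (π)(0.0655)(0.355) / 0.00582 = 12.5515 s⁻¹
Adiabatic rise: ΔT = η γ̇² t_res / (ρ cp) = 2358·(12.5515)²·184.147 / (1280·1856) = 28.7948 K

value=28.79 K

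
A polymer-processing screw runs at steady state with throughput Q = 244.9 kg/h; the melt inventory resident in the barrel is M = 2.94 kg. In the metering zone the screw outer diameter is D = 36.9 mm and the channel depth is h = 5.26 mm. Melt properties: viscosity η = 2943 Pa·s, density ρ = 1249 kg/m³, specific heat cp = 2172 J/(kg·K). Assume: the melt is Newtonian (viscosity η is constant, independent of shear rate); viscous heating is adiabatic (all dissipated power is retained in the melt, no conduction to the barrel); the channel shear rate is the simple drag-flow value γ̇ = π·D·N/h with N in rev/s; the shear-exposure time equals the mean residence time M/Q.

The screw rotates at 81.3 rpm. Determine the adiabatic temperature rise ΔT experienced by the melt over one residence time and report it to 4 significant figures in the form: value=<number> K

value=41.81 K

Throughput in SI: Q_s = 244.9 kg/h ÷ 3600 s/h = 0.0680278 kg/s
t_res = M / Q_s = 2.94 ÷ 0.0680278 = 43.2176 s
D = 36.9 mm = 0.0369 m;  h = 5.26 mm = 0.00526 m;  N = 81.3 rpm / 60 = 1.355 rev/s
γ̇ = π·D·N / h = π · 0.0369 · 1.355 / 0.00526 = 29.8627 s⁻¹
Adiabatic rise: ΔT = η γ̇² t_res / (ρ cp) = 2943·(29.8627)²·43.2176 / (1249·2172) = 41.8108 K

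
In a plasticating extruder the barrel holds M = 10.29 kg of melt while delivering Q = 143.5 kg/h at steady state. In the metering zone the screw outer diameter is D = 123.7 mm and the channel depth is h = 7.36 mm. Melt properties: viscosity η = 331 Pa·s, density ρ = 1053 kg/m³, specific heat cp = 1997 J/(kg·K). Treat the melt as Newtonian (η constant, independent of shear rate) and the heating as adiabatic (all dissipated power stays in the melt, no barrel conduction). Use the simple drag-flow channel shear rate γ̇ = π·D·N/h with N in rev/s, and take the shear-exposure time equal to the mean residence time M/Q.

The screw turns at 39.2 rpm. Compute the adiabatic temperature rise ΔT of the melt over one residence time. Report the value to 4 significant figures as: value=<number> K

Q_s = Q / 3600 = 143.5 / 3600 = 0.0398611 kg/s
t_res = M / Q_s = 10.29 ÷ 0.0398611 = 258.146 s
Convert to SI: D = 0.1237 m, h = 0.00736 m, N = 39.2/60 = 0.653333 rev/s
Shear rate: γ̇ = πDN/h = π·0.1237·0.653333/0.00736 = 34.4966 s⁻¹
ΔT = η·γ̇²·t_res / (ρ·cp) = 331 · (34.4966)² · 258.146 / (1053 · 1997) = 48.3549 K

value=48.35 K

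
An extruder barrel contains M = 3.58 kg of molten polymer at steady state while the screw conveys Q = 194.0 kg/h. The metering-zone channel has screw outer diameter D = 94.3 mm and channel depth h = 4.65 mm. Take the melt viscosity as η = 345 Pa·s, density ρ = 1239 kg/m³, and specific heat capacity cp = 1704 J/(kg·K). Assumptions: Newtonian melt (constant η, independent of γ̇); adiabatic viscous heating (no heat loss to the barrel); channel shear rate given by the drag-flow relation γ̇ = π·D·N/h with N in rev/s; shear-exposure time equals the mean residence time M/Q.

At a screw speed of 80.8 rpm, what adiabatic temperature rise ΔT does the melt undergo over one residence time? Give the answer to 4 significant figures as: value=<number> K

Q_s = Q / 3600 = 194.0 / 3600 = 0.0538889 kg/s
Mean residence time: t_res = M/Q_s = 3.58 kg / 0.0538889 kg/s = 66.433 s
Geometry in metres: D = 94.3 mm → 0.0943 m, h = 4.65 mm → 0.00465 m; screw speed N = 80.8 rpm = 1.34667 rev/s
γ̇ = π D N / h = (π)(0.0943)(1.34667) / 0.00465 = 85.7963 s⁻¹
ΔT = η·γ̇²·t_res / (ρ·cp) = 345 · (85.7963)² · 66.433 / (1239 · 1704) = 79.9097 K

value=79.91 K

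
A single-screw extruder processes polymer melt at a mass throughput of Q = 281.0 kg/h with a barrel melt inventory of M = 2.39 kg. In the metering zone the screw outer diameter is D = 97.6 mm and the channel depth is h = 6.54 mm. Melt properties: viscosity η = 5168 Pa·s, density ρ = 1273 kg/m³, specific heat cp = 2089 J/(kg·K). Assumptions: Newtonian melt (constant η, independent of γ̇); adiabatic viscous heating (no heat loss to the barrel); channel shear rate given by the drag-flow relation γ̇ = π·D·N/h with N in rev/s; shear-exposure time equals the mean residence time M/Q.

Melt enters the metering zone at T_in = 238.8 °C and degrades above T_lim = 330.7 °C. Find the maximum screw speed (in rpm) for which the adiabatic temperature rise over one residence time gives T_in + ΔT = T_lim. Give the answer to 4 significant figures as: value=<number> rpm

value=50.29 rpm

Q_s = Q / 3600 = 281.0 / 3600 = 0.0780556 kg/s
t_res = M / Q_s = 2.39 ÷ 0.0780556 = 30.6192 s
Geometry in SI: D = 97.6 mm → 0.0976 m, h = 6.54 mm → 0.00654 m
ΔT_a = T_lim − T_in = 330.7 − 238.8 = 91.9 K
γ̇_max² = ΔT_a·ρ·cp/(η·t_res) = 91.9·1273·2089/(5168·30.6192) = 1544.42 s⁻²
Take the square root: γ̇_max = √(1544.42) = 39.2991 s⁻¹
N_max = γ̇_max·h / (π·D) = 39.2991 · 0.00654 / (π · 0.0976) = 0.838226 rev/s = 50.2935 rpm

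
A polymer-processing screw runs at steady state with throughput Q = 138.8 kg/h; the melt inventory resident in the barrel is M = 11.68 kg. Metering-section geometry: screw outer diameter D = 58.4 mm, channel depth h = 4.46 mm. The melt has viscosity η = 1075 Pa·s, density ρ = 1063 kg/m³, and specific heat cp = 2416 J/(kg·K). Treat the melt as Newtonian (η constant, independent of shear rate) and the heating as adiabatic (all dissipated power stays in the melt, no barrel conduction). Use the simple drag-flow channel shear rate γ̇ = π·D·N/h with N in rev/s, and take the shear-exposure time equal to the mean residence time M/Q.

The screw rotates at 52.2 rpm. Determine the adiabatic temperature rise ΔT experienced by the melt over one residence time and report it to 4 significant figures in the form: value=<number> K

value=162.4 K

Q_s = Q / 3600 = 138.8 / 3600 = 0.0385556 kg/s
t_res = M / Q_s = 11.68 / 0.0385556 = 302.939 s
Convert to SI: D = 0.0584 m, h = 0.00446 m, N = 52.2/60 = 0.87 rev/s
γ̇ = π D N / h = (π)(0.0584)(0.87) / 0.00446 = 35.7888 s⁻¹
Adiabatic rise: ΔT = η γ̇² t_res / (ρ cp) = 1075·(35.7888)²·302.939 / (1063·2416) = 162.416 K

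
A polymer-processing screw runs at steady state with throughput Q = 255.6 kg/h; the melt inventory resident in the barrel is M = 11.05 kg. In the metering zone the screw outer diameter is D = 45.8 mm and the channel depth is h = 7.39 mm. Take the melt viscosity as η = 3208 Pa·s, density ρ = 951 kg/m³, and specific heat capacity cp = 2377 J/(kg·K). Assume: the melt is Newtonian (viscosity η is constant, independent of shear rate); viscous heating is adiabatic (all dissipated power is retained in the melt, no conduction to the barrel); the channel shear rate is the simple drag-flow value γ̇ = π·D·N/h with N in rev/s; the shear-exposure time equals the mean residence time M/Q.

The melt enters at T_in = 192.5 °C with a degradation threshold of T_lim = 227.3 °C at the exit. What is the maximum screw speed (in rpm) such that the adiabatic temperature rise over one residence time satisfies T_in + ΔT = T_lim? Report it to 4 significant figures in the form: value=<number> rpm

value=38.68 rpm

Q_s = Q / 3600 = 255.6 / 3600 = 0.071 kg/s
t_res = M / Q_s = 11.05 / 0.071 = 155.634 s
Convert to metres: D = 0.0458 m, h = 0.00739 m
ΔT_a = T_lim − T_in = 227.3 − 192.5 = 34.8 K
γ̇_max² = ΔT_a·ρ·cp/(η·t_res) = 34.8·951·2377/(3208·155.634) = 157.562 s⁻²
γ̇_max = sqrt(157.562) = 12.5524 s⁻¹
N_max = γ̇_max·h / (π·D) = 12.5524 · 0.00739 / (π · 0.0458) = 0.644695 rev/s = 38.6817 rpm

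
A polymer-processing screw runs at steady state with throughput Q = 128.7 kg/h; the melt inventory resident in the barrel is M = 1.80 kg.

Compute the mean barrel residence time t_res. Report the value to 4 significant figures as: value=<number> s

Q_s = Q / 3600 = 128.7 / 3600 = 0.03575 kg/s
Mean residence time: t_res = M/Q_s = 1.80 kg / 0.03575 kg/s = 50.3497 s

value=50.35 s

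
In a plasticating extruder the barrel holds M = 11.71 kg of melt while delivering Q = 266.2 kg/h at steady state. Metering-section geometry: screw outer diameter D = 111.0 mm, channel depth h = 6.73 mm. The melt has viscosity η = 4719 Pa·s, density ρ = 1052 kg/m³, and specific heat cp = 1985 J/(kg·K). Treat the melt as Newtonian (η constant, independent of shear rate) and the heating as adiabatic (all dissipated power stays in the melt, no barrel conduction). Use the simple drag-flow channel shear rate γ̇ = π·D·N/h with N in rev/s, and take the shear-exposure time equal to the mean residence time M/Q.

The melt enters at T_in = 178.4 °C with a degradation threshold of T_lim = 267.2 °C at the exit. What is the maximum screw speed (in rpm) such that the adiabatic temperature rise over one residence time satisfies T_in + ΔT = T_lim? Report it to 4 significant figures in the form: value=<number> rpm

Convert throughput: Q = 266.2 kg/h = 266.2/3600 = 0.0739444 kg/s
Mean residence time: t_res = M/Q_s = 11.71 kg / 0.0739444 kg/s = 158.362 s
D = 111.0 mm = 0.111 m;  h = 6.73 mm = 0.00673 m
ΔT_a = T_lim − T_in = 267.2 − 178.4 = 88.8 K
γ̇_max² = ΔT_a·ρ·cp/(η·t_res) = 88.8·1052·1985/(4719·158.362) = 248.135 s⁻²
γ̇_max = sqrt(248.135) = 15.7523 s⁻¹
N_max = γ̇_max·h / (π·D) = 15.7523 · 0.00673 / (π · 0.111) = 0.304009 rev/s = 18.2405 rpm

value=18.24 rpm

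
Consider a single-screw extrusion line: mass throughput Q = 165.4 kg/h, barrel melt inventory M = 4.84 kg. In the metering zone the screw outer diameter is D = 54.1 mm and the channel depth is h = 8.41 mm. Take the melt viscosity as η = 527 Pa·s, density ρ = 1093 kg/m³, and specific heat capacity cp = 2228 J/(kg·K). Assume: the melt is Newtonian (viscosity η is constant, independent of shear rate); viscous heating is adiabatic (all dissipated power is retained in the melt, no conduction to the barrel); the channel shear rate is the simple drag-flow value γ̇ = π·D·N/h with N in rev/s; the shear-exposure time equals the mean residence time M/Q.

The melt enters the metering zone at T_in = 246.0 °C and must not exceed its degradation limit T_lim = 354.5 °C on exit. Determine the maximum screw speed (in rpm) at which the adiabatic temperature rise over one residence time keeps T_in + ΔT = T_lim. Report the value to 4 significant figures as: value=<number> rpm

value=204.8 rpm

Convert throughput: Q = 165.4 kg/h = 165.4/3600 = 0.0459444 kg/s
t_res = M / Q_s = 4.84 / 0.0459444 = 105.345 s
Convert to metres: D = 0.0541 m, h = 0.00841 m
ΔT_a = T_lim − T_in = 354.5 − 246.0 = 108.5 K
γ̇_max² = ΔT_a·ρ·cp / (η·t_res) = [108.5 × 1093 × 2228] / [527 × 105.345] = 4759.29 s⁻²
γ̇_max = √4759.29 = 68.9876 s⁻¹
Solve γ̇ = πDN/h for N: N_max = γ̇_max·h/(π·D) = 68.9876 × 0.00841 / (π × 0.0541) = 3.41366 rev/s = 204.819 rpm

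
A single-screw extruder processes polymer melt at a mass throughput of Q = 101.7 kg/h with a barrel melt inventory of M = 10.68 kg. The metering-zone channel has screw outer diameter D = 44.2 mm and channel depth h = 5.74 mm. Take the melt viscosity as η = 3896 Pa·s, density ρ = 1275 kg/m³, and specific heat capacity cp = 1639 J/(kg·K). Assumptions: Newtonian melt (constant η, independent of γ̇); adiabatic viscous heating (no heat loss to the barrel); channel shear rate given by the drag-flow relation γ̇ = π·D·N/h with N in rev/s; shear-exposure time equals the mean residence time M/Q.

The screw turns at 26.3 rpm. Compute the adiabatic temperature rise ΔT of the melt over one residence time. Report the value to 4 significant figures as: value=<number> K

Throughput in SI: Q_s = 101.7 kg/h ÷ 3600 s/h = 0.02825 kg/s
Mean residence time: t_res = M/Q_s = 10.68 kg / 0.02825 kg/s = 378.053 s
Convert to SI: D = 0.0442 m, h = 0.00574 m, N = 26.3/60 = 0.438333 rev/s
Shear rate: γ̇ = πDN/h = π·0.0442·0.438333/0.00574 = 10.6039 s⁻¹
ΔT = η·γ̇²·t_res/(ρ·cp) = [3896 × 10.6039² × 378.053] / [1275 × 1639] = 79.2523 K

value=79.25 K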